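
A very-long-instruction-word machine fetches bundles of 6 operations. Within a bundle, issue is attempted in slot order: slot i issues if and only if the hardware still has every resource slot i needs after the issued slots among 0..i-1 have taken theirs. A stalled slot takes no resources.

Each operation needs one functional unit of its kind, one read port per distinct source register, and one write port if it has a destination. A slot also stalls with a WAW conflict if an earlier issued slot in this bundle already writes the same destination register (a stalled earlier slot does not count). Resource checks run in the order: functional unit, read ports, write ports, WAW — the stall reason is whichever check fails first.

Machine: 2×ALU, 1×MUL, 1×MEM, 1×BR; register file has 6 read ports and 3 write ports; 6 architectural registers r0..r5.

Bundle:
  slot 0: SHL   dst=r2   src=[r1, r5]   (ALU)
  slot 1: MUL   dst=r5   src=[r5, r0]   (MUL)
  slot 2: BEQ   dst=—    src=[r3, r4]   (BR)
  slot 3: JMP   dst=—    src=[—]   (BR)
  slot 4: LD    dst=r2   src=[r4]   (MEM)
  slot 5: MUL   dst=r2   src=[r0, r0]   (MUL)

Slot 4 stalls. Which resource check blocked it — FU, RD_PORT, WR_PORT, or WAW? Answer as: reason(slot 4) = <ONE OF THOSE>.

  0. ALU→r2 ⇒ go  {1A/1Mu/1Ld/1B | 4r 2w}
  1. MUL→r5 ⇒ go  {1A/0Mu/1Ld/1B | 2r 1w}
  2. BR ⇒ go  {1A/0Mu/1Ld/0B | 0r 1w}
  3. BR ⇒ no(FU)  {1A/0Mu/1Ld/0B | 0r 1w}
  4. MEM→r2 ⇒ no(RD_PORT)  {1A/0Mu/1Ld/0B | 0r 1w}
  5. MUL→r2 ⇒ no(FU)  {1A/0Mu/1Ld/0B | 0r 1w}

reason(slot 4) = RD_PORT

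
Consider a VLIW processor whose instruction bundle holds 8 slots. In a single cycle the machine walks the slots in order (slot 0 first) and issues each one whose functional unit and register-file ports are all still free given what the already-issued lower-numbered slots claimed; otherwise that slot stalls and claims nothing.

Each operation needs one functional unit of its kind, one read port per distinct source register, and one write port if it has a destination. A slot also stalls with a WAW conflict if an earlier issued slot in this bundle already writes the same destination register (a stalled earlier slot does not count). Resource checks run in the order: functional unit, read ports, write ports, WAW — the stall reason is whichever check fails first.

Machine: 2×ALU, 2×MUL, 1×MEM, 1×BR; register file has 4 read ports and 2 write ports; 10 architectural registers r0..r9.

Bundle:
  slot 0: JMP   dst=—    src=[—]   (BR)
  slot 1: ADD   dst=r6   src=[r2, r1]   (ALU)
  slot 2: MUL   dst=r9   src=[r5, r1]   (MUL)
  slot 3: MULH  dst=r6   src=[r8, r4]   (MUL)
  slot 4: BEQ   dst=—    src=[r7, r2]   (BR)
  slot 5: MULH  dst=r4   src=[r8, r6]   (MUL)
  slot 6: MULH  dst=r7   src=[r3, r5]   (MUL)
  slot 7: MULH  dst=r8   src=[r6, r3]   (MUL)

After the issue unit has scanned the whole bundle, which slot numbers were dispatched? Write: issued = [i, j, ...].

(0) want 1×BR +0rd +0wr — yes → AL2|MU2|ME1|BR0|rd4|wr2
(1) want 1×ALU +2rd +1wr — yes → AL1|MU2|ME1|BR0|rd2|wr1
(2) want 1×MUL +2rd +1wr — yes → AL1|MU1|ME1|BR0|rd0|wr0
(3) want 1×MUL +2rd +1wr — RD_PORT → AL1|MU1|ME1|BR0|rd0|wr0
(4) want 1×BR +2rd +0wr — FU → AL1|MU1|ME1|BR0|rd0|wr0
(5) want 1×MUL +2rd +1wr — RD_PORT → AL1|MU1|ME1|BR0|rd0|wr0
(6) want 1×MUL +2rd +1wr — RD_PORT → AL1|MU1|ME1|BR0|rd0|wr0
(7) want 1×MUL +2rd +1wr — RD_PORT → AL1|MU1|ME1|BR0|rd0|wr0

issued = [0, 1, 2]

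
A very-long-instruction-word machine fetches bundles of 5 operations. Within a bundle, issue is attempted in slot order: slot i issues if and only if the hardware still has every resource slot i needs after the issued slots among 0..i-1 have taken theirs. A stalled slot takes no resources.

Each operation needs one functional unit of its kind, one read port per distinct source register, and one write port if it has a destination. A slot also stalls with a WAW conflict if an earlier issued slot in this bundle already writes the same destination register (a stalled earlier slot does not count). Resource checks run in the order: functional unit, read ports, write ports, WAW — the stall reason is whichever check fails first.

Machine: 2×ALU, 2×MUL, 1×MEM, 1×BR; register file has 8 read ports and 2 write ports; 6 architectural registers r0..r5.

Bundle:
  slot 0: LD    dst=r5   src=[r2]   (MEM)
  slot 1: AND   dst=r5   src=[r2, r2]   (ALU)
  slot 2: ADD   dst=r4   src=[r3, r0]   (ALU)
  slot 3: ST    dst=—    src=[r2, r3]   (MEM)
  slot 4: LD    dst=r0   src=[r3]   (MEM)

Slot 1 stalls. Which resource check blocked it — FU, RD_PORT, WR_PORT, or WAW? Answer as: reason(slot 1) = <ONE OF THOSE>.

reason(slot 1) = WAW

[0] MEM needs rd=1 wr=1: ok; after: ALU=2 MUL=2 MEM=0 BR=1, R=7, W=1
[1] ALU needs rd=1 wr=1: WAW; after: ALU=2 MUL=2 MEM=0 BR=1, R=7, W=1
[2] ALU needs rd=2 wr=1: ok; after: ALU=1 MUL=2 MEM=0 BR=1, R=5, W=0
[3] MEM needs rd=2 wr=0: FU; after: ALU=1 MUL=2 MEM=0 BR=1, R=5, W=0
[4] MEM needs rd=1 wr=1: FU; after: ALU=1 MUL=2 MEM=0 BR=1, R=5, W=0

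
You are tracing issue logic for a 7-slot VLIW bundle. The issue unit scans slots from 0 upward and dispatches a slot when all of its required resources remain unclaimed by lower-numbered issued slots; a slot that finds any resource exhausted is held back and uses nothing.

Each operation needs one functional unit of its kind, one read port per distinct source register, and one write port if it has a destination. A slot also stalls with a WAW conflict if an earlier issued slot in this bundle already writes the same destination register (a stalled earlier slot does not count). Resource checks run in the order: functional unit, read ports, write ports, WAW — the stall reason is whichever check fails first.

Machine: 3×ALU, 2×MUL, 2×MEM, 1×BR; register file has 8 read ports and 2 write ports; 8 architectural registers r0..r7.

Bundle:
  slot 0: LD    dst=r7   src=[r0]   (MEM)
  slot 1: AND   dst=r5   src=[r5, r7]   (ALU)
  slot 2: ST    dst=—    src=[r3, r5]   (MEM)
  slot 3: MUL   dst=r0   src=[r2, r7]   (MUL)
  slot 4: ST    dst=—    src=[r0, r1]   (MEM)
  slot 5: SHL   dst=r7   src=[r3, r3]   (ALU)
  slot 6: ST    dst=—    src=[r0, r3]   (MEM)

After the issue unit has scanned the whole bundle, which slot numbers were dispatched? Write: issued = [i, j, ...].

issued = [0, 1, 2]

(0) want 1×MEM +1rd +1wr — yes → AL3|MU2|ME1|BR1|rd7|wr1
(1) want 1×ALU +2rd +1wr — yes → AL2|MU2|ME1|BR1|rd5|wr0
(2) want 1×MEM +2rd +0wr — yes → AL2|MU2|ME0|BR1|rd3|wr0
(3) want 1×MUL +2rd +1wr — WR_PORT → AL2|MU2|ME0|BR1|rd3|wr0
(4) want 1×MEM +2rd +0wr — FU → AL2|MU2|ME0|BR1|rd3|wr0
(5) want 1×ALU +1rd +1wr — WR_PORT → AL2|MU2|ME0|BR1|rd3|wr0
(6) want 1×MEM +2rd +0wr — FU → AL2|MU2|ME0|BR1|rd3|wr0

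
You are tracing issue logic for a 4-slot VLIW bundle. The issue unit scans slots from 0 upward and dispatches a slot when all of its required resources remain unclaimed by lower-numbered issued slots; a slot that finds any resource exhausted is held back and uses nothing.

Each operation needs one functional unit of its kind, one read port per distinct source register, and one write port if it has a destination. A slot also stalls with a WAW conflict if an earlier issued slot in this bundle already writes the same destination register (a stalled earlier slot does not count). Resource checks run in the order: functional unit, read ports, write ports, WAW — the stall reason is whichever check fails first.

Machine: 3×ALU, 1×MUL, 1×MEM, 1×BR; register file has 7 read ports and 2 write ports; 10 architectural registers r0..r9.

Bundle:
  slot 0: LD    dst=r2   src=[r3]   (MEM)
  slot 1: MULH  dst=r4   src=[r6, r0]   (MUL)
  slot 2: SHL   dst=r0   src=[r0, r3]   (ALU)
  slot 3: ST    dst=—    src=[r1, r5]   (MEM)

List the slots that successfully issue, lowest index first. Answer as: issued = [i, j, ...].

issued = [0, 1]

#0 MEM src=r3 dispatched  <A:3 Mu:1 Ld:0 B:1 rd:6 wr:1>
#1 MUL src=r6,r0 dispatched  <A:3 Mu:0 Ld:0 B:1 rd:4 wr:0>
#2 ALU src=r0,r3 held:WR_PORT  <A:3 Mu:0 Ld:0 B:1 rd:4 wr:0>
#3 MEM src=r1,r5 held:FU  <A:3 Mu:0 Ld:0 B:1 rd:4 wr:0>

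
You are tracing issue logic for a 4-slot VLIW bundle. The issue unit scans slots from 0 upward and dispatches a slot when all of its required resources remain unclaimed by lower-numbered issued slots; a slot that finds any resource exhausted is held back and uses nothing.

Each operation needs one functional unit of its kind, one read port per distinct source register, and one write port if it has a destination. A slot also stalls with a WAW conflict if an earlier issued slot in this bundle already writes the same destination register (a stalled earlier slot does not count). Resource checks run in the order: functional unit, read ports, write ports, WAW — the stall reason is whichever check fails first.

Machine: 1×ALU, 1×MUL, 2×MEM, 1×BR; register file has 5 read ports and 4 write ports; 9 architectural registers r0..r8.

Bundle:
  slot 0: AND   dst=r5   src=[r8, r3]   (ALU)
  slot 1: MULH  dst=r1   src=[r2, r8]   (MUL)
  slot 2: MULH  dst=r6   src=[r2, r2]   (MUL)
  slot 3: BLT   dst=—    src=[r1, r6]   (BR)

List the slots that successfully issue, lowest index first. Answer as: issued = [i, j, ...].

(0) want 1×ALU +2rd +1wr — yes → AL0|MU1|ME2|BR1|rd3|wr3
(1) want 1×MUL +2rd +1wr — yes → AL0|MU0|ME2|BR1|rd1|wr2
(2) want 1×MUL +1rd +1wr — FU → AL0|MU0|ME2|BR1|rd1|wr2
(3) want 1×BR +2rd +0wr — RD_PORT → AL0|MU0|ME2|BR1|rd1|wr2

issued = [0, 1]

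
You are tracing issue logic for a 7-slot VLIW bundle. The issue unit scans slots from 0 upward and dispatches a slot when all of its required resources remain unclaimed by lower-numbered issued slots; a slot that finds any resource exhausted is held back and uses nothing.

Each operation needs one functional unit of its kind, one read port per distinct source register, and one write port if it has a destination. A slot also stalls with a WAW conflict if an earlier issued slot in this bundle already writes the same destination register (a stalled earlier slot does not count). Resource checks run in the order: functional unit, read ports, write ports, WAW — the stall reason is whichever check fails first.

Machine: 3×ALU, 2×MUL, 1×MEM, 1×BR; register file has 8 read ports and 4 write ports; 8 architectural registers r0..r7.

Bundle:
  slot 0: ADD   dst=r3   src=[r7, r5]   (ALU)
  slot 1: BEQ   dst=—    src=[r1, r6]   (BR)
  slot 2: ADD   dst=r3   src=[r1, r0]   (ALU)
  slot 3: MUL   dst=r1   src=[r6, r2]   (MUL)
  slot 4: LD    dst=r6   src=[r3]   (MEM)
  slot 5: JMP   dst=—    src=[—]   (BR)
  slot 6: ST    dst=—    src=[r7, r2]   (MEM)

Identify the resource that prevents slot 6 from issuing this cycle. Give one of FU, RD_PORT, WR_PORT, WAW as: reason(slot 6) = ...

(0) want 1×ALU +2rd +1wr — yes → AL2|MU2|ME1|BR1|rd6|wr3
(1) want 1×BR +2rd +0wr — yes → AL2|MU2|ME1|BR0|rd4|wr3
(2) want 1×ALU +2rd +1wr — WAW → AL2|MU2|ME1|BR0|rd4|wr3
(3) want 1×MUL +2rd +1wr — yes → AL2|MU1|ME1|BR0|rd2|wr2
(4) want 1×MEM +1rd +1wr — yes → AL2|MU1|ME0|BR0|rd1|wr1
(5) want 1×BR +0rd +0wr — FU → AL2|MU1|ME0|BR0|rd1|wr1
(6) want 1×MEM +2rd +0wr — FU → AL2|MU1|ME0|BR0|rd1|wr1

reason(slot 6) = FU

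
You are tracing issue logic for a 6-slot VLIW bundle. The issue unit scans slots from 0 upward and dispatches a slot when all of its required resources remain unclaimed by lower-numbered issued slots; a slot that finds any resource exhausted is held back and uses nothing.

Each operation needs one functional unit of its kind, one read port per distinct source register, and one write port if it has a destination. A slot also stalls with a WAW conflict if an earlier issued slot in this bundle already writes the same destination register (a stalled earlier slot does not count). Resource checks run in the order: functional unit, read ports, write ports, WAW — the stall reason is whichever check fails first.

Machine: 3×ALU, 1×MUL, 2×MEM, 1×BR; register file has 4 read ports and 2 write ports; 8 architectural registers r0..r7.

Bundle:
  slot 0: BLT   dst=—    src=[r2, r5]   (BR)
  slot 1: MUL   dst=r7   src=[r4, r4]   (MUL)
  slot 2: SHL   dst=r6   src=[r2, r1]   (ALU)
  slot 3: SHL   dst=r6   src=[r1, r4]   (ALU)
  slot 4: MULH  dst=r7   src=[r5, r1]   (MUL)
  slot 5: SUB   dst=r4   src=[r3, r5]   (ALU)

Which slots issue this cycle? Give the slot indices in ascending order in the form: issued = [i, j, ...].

(0) want 1×BR +2rd +0wr — yes → AL3|MU1|ME2|BR0|rd2|wr2
(1) want 1×MUL +1rd +1wr — yes → AL3|MU0|ME2|BR0|rd1|wr1
(2) want 1×ALU +2rd +1wr — RD_PORT → AL3|MU0|ME2|BR0|rd1|wr1
(3) want 1×ALU +2rd +1wr — RD_PORT → AL3|MU0|ME2|BR0|rd1|wr1
(4) want 1×MUL +2rd +1wr — FU → AL3|MU0|ME2|BR0|rd1|wr1
(5) want 1×ALU +2rd +1wr — RD_PORT → AL3|MU0|ME2|BR0|rd1|wr1

issued = [0, 1]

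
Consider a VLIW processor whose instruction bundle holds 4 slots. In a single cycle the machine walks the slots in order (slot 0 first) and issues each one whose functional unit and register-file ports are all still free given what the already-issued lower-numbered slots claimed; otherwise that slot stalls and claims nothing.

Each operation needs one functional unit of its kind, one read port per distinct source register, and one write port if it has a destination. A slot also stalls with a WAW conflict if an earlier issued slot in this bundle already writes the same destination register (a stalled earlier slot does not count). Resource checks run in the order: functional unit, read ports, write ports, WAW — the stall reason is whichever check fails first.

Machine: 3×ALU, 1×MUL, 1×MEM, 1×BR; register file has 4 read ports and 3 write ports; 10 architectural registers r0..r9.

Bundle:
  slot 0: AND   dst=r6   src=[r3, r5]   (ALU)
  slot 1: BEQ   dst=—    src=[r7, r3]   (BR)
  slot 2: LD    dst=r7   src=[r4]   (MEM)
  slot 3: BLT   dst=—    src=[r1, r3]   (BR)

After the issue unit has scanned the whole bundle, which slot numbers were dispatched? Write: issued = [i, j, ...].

#0 ALU src=r3,r5 dispatched  <A:2 Mu:1 Ld:1 B:1 rd:2 wr:2>
#1 BR src=r7,r3 dispatched  <A:2 Mu:1 Ld:1 B:0 rd:0 wr:2>
#2 MEM src=r4 held:RD_PORT  <A:2 Mu:1 Ld:1 B:0 rd:0 wr:2>
#3 BR src=r1,r3 held:FU  <A:2 Mu:1 Ld:1 B:0 rd:0 wr:2>

issued = [0, 1]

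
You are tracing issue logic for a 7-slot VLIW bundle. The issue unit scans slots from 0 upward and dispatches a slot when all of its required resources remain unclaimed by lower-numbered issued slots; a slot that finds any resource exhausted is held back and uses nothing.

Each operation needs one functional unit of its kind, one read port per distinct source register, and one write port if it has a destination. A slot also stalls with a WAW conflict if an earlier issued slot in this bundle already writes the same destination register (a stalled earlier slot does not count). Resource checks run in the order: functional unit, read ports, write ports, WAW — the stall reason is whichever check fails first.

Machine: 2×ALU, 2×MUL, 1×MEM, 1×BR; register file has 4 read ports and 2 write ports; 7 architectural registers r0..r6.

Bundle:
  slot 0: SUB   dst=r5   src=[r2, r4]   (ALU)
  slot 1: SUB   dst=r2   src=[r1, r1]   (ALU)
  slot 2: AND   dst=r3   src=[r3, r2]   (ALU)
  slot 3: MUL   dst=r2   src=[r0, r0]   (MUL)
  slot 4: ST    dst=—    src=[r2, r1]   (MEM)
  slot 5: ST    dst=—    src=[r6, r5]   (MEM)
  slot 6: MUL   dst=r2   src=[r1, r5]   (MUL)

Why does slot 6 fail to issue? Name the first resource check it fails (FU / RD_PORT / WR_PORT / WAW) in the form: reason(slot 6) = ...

reason(slot 6) = RD_PORT

[0] ALU needs rd=2 wr=1: ok; after: ALU=1 MUL=2 MEM=1 BR=1, R=2, W=1
[1] ALU needs rd=1 wr=1: ok; after: ALU=0 MUL=2 MEM=1 BR=1, R=1, W=0
[2] ALU needs rd=2 wr=1: FU; after: ALU=0 MUL=2 MEM=1 BR=1, R=1, W=0
[3] MUL needs rd=1 wr=1: WR_PORT; after: ALU=0 MUL=2 MEM=1 BR=1, R=1, W=0
[4] MEM needs rd=2 wr=0: RD_PORT; after: ALU=0 MUL=2 MEM=1 BR=1, R=1, W=0
[5] MEM needs rd=2 wr=0: RD_PORT; after: ALU=0 MUL=2 MEM=1 BR=1, R=1, W=0
[6] MUL needs rd=2 wr=1: RD_PORT; after: ALU=0 MUL=2 MEM=1 BR=1, R=1, W=0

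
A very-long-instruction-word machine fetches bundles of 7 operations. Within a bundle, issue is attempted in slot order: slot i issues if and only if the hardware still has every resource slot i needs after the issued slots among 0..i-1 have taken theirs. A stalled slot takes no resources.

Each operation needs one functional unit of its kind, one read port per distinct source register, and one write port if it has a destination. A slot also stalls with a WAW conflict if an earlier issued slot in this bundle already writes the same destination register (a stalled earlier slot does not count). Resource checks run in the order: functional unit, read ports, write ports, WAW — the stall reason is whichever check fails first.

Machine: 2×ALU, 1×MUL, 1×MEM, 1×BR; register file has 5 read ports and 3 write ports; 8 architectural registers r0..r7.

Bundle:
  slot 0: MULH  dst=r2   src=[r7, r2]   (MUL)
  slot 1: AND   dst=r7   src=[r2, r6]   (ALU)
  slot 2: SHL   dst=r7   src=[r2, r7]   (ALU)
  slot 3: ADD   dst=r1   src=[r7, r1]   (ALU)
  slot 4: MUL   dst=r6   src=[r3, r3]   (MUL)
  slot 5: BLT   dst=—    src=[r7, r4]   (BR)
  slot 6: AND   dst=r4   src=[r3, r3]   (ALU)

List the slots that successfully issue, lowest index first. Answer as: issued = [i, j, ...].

slot 0 (MUL): ISSUE — free A2,Mu0,Ld1,B1 rp3 wp2
slot 1 (ALU): ISSUE — free A1,Mu0,Ld1,B1 rp1 wp1
slot 2 (ALU): stall RD_PORT — free A1,Mu0,Ld1,B1 rp1 wp1
slot 3 (ALU): stall RD_PORT — free A1,Mu0,Ld1,B1 rp1 wp1
slot 4 (MUL): stall FU — free A1,Mu0,Ld1,B1 rp1 wp1
slot 5 (BR): stall RD_PORT — free A1,Mu0,Ld1,B1 rp1 wp1
slot 6 (ALU): ISSUE — free A0,Mu0,Ld1,B1 rp0 wp0

issued = [0, 1, 6]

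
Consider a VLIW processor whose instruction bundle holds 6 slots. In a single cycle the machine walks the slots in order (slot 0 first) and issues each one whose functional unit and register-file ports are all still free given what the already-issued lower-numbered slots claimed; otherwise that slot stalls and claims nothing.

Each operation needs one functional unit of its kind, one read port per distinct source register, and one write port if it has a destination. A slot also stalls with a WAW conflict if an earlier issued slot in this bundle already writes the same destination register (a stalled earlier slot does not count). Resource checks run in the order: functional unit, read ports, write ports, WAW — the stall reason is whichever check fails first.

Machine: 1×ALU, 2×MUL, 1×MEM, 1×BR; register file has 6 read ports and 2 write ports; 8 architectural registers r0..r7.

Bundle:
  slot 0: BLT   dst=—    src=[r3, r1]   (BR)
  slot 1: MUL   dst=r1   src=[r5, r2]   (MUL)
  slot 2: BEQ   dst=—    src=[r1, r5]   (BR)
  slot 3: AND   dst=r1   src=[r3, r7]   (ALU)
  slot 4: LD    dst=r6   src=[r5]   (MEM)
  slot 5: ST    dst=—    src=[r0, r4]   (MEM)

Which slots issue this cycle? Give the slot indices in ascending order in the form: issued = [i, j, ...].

[0] BR needs rd=2 wr=0: ok; after: ALU=1 MUL=2 MEM=1 BR=0, R=4, W=2
[1] MUL needs rd=2 wr=1: ok; after: ALU=1 MUL=1 MEM=1 BR=0, R=2, W=1
[2] BR needs rd=2 wr=0: FU; after: ALU=1 MUL=1 MEM=1 BR=0, R=2, W=1
[3] ALU needs rd=2 wr=1: WAW; after: ALU=1 MUL=1 MEM=1 BR=0, R=2, W=1
[4] MEM needs rd=1 wr=1: ok; after: ALU=1 MUL=1 MEM=0 BR=0, R=1, W=0
[5] MEM needs rd=2 wr=0: FU; after: ALU=1 MUL=1 MEM=0 BR=0, R=1, W=0

issued = [0, 1, 4]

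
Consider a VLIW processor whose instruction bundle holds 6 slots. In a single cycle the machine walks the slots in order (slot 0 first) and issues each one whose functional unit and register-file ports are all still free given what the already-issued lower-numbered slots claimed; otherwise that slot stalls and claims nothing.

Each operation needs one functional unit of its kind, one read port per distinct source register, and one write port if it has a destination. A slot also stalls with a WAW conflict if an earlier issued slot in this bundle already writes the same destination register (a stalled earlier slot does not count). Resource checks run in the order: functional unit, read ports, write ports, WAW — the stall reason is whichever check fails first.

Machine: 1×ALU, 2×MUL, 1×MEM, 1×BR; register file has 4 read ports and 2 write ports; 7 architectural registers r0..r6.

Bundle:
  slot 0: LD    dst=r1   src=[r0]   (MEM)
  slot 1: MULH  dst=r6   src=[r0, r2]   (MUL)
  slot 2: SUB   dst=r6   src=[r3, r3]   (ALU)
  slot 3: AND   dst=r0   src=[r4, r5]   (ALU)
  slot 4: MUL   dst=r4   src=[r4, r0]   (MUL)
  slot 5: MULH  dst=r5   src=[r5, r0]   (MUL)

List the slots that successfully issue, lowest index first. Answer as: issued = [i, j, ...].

issued = [0, 1]

  0. MEM→r1 ⇒ go  {1A/2Mu/0Ld/1B | 3r 1w}
  1. MUL→r6 ⇒ go  {1A/1Mu/0Ld/1B | 1r 0w}
  2. ALU→r6 ⇒ no(WR_PORT)  {1A/1Mu/0Ld/1B | 1r 0w}
  3. ALU→r0 ⇒ no(RD_PORT)  {1A/1Mu/0Ld/1B | 1r 0w}
  4. MUL→r4 ⇒ no(RD_PORT)  {1A/1Mu/0Ld/1B | 1r 0w}
  5. MUL→r5 ⇒ no(RD_PORT)  {1A/1Mu/0Ld/1B | 1r 0w}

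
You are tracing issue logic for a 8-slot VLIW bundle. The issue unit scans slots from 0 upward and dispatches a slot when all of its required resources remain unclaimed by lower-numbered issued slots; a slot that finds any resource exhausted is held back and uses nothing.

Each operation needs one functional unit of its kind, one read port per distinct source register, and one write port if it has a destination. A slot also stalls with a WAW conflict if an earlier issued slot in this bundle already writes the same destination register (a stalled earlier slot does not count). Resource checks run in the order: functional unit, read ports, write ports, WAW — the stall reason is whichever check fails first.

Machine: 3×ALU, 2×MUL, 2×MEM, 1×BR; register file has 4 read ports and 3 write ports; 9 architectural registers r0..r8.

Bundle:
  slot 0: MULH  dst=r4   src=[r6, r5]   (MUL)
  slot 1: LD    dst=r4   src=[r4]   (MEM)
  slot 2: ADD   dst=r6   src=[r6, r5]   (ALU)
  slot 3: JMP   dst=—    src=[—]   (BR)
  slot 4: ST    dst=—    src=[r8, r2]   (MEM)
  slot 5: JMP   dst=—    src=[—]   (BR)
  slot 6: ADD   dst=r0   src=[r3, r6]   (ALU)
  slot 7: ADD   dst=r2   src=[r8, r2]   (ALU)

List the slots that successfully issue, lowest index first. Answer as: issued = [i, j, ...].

issued = [0, 2, 3]

[0] MUL needs rd=2 wr=1: ok; after: ALU=3 MUL=1 MEM=2 BR=1, R=2, W=2
[1] MEM needs rd=1 wr=1: WAW; after: ALU=3 MUL=1 MEM=2 BR=1, R=2, W=2
[2] ALU needs rd=2 wr=1: ok; after: ALU=2 MUL=1 MEM=2 BR=1, R=0, W=1
[3] BR needs rd=0 wr=0: ok; after: ALU=2 MUL=1 MEM=2 BR=0, R=0, W=1
[4] MEM needs rd=2 wr=0: RD_PORT; after: ALU=2 MUL=1 MEM=2 BR=0, R=0, W=1
[5] BR needs rd=0 wr=0: FU; after: ALU=2 MUL=1 MEM=2 BR=0, R=0, W=1
[6] ALU needs rd=2 wr=1: RD_PORT; after: ALU=2 MUL=1 MEM=2 BR=0, R=0, W=1
[7] ALU needs rd=2 wr=1: RD_PORT; after: ALU=2 MUL=1 MEM=2 BR=0, R=0, W=1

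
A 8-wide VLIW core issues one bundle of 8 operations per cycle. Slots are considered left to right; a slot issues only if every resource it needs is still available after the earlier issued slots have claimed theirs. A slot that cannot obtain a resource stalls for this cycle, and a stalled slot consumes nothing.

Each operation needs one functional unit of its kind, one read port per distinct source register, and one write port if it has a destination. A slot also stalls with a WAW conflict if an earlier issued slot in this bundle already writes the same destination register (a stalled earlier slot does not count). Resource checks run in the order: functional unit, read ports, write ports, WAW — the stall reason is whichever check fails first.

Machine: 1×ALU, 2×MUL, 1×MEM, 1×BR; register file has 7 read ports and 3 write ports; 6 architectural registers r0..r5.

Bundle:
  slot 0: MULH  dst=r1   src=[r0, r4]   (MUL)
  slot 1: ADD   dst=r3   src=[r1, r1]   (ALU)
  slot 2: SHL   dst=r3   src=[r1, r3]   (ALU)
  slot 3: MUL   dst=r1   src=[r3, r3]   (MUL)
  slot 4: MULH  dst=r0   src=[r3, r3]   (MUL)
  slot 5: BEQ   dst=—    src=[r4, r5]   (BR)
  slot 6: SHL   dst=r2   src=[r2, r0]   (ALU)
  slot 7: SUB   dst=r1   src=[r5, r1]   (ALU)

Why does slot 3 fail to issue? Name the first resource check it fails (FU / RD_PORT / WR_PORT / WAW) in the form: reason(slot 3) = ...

[0] MUL needs rd=2 wr=1: ok; after: ALU=1 MUL=1 MEM=1 BR=1, R=5, W=2
[1] ALU needs rd=1 wr=1: ok; after: ALU=0 MUL=1 MEM=1 BR=1, R=4, W=1
[2] ALU needs rd=2 wr=1: FU; after: ALU=0 MUL=1 MEM=1 BR=1, R=4, W=1
[3] MUL needs rd=1 wr=1: WAW; after: ALU=0 MUL=1 MEM=1 BR=1, R=4, W=1
[4] MUL needs rd=1 wr=1: ok; after: ALU=0 MUL=0 MEM=1 BR=1, R=3, W=0
[5] BR needs rd=2 wr=0: ok; after: ALU=0 MUL=0 MEM=1 BR=0, R=1, W=0
[6] ALU needs rd=2 wr=1: FU; after: ALU=0 MUL=0 MEM=1 BR=0, R=1, W=0
[7] ALU needs rd=2 wr=1: FU; after: ALU=0 MUL=0 MEM=1 BR=0, R=1, W=0

reason(slot 3) = WAW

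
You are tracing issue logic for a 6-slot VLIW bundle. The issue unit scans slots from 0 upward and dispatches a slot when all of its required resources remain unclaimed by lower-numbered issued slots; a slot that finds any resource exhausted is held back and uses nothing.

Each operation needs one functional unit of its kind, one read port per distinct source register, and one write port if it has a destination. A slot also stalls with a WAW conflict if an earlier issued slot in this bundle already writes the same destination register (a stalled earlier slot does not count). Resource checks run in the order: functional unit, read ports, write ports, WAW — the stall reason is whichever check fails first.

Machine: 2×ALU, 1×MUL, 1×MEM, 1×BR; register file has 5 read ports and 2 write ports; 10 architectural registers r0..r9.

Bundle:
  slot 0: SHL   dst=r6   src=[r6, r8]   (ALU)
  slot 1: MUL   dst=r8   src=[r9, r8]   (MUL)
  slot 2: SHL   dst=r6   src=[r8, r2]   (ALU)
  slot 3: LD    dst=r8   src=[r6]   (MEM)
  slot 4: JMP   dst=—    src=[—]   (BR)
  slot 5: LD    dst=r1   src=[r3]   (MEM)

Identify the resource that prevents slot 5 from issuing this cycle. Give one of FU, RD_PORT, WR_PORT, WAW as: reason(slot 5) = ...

slot 0 (ALU): ISSUE — free A1,Mu1,Ld1,B1 rp3 wp1
slot 1 (MUL): ISSUE — free A1,Mu0,Ld1,B1 rp1 wp0
slot 2 (ALU): stall RD_PORT — free A1,Mu0,Ld1,B1 rp1 wp0
slot 3 (MEM): stall WR_PORT — free A1,Mu0,Ld1,B1 rp1 wp0
slot 4 (BR): ISSUE — free A1,Mu0,Ld1,B0 rp1 wp0
slot 5 (MEM): stall WR_PORT — free A1,Mu0,Ld1,B0 rp1 wp0

reason(slot 5) = WR_PORT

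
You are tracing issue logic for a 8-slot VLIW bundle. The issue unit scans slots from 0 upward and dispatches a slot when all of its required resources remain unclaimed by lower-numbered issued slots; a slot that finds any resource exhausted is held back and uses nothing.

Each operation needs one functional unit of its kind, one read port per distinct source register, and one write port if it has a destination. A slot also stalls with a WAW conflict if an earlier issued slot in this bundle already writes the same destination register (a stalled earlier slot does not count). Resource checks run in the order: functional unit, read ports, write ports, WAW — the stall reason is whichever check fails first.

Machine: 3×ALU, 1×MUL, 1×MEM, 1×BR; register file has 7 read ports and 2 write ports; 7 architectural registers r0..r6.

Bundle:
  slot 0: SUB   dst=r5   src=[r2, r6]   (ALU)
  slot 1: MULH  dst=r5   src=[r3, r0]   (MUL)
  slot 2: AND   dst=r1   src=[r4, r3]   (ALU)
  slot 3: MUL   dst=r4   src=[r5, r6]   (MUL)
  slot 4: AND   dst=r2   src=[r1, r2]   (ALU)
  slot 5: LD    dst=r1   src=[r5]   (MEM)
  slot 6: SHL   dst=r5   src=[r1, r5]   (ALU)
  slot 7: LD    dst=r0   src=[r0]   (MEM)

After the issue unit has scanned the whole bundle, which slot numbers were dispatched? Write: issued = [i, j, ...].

#0 ALU src=r2,r6 dispatched  <A:2 Mu:1 Ld:1 B:1 rd:5 wr:1>
#1 MUL src=r3,r0 held:WAW  <A:2 Mu:1 Ld:1 B:1 rd:5 wr:1>
#2 ALU src=r4,r3 dispatched  <A:1 Mu:1 Ld:1 B:1 rd:3 wr:0>
#3 MUL src=r5,r6 held:WR_PORT  <A:1 Mu:1 Ld:1 B:1 rd:3 wr:0>
#4 ALU src=r1,r2 held:WR_PORT  <A:1 Mu:1 Ld:1 B:1 rd:3 wr:0>
#5 MEM src=r5 held:WR_PORT  <A:1 Mu:1 Ld:1 B:1 rd:3 wr:0>
#6 ALU src=r1,r5 held:WR_PORT  <A:1 Mu:1 Ld:1 B:1 rd:3 wr:0>
#7 MEM src=r0 held:WR_PORT  <A:1 Mu:1 Ld:1 B:1 rd:3 wr:0>

issued = [0, 2]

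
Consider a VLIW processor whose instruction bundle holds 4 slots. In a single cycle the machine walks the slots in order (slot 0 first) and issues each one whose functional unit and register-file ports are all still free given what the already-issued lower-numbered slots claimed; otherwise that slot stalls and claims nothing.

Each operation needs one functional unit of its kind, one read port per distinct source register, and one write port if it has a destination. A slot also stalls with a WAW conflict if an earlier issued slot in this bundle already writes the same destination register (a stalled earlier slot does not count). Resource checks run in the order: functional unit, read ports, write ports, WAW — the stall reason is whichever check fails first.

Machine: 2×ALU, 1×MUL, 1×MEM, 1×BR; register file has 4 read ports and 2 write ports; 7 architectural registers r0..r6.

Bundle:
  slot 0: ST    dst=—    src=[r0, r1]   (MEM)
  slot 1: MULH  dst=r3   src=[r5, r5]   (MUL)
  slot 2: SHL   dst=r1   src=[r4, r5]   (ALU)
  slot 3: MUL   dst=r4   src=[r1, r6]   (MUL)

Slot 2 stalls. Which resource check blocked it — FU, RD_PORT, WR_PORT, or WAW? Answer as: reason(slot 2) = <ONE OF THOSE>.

reason(slot 2) = RD_PORT

slot 0 (MEM): ISSUE — free A2,Mu1,Ld0,B1 rp2 wp2
slot 1 (MUL): ISSUE — free A2,Mu0,Ld0,B1 rp1 wp1
slot 2 (ALU): stall RD_PORT — free A2,Mu0,Ld0,B1 rp1 wp1
slot 3 (MUL): stall FU — free A2,Mu0,Ld0,B1 rp1 wp1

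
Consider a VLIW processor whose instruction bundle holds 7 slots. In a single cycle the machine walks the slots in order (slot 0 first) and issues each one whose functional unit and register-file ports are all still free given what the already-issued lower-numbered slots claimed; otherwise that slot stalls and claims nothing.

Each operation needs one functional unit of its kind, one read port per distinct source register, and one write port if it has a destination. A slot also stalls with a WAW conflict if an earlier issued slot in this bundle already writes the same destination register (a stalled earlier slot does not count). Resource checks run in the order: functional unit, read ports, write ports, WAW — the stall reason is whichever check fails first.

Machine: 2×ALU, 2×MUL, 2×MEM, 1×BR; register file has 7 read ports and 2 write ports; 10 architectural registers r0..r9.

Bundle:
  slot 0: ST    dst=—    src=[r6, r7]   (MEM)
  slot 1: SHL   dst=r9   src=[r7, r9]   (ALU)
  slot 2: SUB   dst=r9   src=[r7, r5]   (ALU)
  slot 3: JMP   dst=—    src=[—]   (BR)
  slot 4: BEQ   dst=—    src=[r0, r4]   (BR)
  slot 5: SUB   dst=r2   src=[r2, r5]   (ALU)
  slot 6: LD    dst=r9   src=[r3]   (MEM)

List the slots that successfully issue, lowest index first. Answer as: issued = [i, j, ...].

slot 0 (MEM): ISSUE — free A2,Mu2,Ld1,B1 rp5 wp2
slot 1 (ALU): ISSUE — free A1,Mu2,Ld1,B1 rp3 wp1
slot 2 (ALU): stall WAW — free A1,Mu2,Ld1,B1 rp3 wp1
slot 3 (BR): ISSUE — free A1,Mu2,Ld1,B0 rp3 wp1
slot 4 (BR): stall FU — free A1,Mu2,Ld1,B0 rp3 wp1
slot 5 (ALU): ISSUE — free A0,Mu2,Ld1,B0 rp1 wp0
slot 6 (MEM): stall WR_PORT — free A0,Mu2,Ld1,B0 rp1 wp0

issued = [0, 1, 3, 5]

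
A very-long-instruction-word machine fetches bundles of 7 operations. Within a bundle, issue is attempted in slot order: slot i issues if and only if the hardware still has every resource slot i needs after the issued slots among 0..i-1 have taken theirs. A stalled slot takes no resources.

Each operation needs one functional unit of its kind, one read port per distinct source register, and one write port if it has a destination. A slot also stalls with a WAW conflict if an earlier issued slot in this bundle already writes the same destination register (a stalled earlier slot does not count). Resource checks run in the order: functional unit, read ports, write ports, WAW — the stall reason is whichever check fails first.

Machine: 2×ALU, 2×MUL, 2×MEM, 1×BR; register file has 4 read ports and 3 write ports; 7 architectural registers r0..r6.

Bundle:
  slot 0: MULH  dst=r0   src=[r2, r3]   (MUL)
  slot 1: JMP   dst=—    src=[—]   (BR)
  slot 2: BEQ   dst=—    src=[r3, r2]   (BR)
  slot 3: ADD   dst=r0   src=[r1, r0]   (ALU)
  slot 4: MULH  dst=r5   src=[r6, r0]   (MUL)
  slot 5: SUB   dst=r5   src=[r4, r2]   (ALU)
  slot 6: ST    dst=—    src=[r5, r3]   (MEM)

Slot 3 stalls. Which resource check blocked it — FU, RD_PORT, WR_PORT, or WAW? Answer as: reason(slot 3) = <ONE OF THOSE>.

reason(slot 3) = WAW

#0 MUL src=r2,r3 dispatched  <A:2 Mu:1 Ld:2 B:1 rd:2 wr:2>
#1 BR src=- dispatched  <A:2 Mu:1 Ld:2 B:0 rd:2 wr:2>
#2 BR src=r3,r2 held:FU  <A:2 Mu:1 Ld:2 B:0 rd:2 wr:2>
#3 ALU src=r1,r0 held:WAW  <A:2 Mu:1 Ld:2 B:0 rd:2 wr:2>
#4 MUL src=r6,r0 dispatched  <A:2 Mu:0 Ld:2 B:0 rd:0 wr:1>
#5 ALU src=r4,r2 held:RD_PORT  <A:2 Mu:0 Ld:2 B:0 rd:0 wr:1>
#6 MEM src=r5,r3 held:RD_PORT  <A:2 Mu:0 Ld:2 B:0 rd:0 wr:1>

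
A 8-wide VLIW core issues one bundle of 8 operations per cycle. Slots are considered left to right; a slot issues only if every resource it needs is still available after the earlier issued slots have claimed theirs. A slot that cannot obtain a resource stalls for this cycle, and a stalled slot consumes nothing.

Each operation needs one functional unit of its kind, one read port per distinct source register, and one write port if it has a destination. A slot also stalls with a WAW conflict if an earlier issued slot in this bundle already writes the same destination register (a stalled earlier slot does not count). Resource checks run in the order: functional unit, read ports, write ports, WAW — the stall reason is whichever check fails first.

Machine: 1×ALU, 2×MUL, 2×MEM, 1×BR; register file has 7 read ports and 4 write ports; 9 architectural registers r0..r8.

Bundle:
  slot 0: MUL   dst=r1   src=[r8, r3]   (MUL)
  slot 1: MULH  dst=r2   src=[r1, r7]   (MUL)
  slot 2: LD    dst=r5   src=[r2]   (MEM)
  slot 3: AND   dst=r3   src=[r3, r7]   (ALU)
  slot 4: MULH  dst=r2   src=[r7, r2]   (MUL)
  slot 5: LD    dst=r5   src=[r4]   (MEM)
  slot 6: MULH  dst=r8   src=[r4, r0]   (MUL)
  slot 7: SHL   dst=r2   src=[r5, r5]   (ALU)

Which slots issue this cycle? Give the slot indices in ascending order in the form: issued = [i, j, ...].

(0) want 1×MUL +2rd +1wr — yes → AL1|MU1|ME2|BR1|rd5|wr3
(1) want 1×MUL +2rd +1wr — yes → AL1|MU0|ME2|BR1|rd3|wr2
(2) want 1×MEM +1rd +1wr — yes → AL1|MU0|ME1|BR1|rd2|wr1
(3) want 1×ALU +2rd +1wr — yes → AL0|MU0|ME1|BR1|rd0|wr0
(4) want 1×MUL +2rd +1wr — FU → AL0|MU0|ME1|BR1|rd0|wr0
(5) want 1×MEM +1rd +1wr — RD_PORT → AL0|MU0|ME1|BR1|rd0|wr0
(6) want 1×MUL +2rd +1wr — FU → AL0|MU0|ME1|BR1|rd0|wr0
(7) want 1×ALU +1rd +1wr — FU → AL0|MU0|ME1|BR1|rd0|wr0

issued = [0, 1, 2, 3]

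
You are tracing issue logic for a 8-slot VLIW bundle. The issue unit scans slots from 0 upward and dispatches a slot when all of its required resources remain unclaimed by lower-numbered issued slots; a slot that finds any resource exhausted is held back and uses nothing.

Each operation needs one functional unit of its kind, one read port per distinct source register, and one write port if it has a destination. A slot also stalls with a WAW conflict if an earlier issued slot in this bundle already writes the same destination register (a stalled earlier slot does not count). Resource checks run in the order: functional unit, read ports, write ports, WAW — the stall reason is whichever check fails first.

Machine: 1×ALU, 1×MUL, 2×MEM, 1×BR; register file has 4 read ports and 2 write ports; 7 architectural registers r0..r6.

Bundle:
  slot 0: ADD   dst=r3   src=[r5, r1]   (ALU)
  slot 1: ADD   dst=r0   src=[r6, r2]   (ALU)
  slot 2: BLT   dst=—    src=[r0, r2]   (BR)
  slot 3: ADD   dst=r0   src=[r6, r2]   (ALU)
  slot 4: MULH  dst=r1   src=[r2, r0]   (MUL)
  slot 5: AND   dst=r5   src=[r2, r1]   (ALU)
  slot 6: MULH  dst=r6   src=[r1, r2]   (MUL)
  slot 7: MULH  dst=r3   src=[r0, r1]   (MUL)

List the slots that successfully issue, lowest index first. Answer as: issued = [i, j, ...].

issued = [0, 2]

slot 0 (ALU): ISSUE — free A0,Mu1,Ld2,B1 rp2 wp1
slot 1 (ALU): stall FU — free A0,Mu1,Ld2,B1 rp2 wp1
slot 2 (BR): ISSUE — free A0,Mu1,Ld2,B0 rp0 wp1
slot 3 (ALU): stall FU — free A0,Mu1,Ld2,B0 rp0 wp1
slot 4 (MUL): stall RD_PORT — free A0,Mu1,Ld2,B0 rp0 wp1
slot 5 (ALU): stall FU — free A0,Mu1,Ld2,B0 rp0 wp1
slot 6 (MUL): stall RD_PORT — free A0,Mu1,Ld2,B0 rp0 wp1
slot 7 (MUL): stall RD_PORT — free A0,Mu1,Ld2,B0 rp0 wp1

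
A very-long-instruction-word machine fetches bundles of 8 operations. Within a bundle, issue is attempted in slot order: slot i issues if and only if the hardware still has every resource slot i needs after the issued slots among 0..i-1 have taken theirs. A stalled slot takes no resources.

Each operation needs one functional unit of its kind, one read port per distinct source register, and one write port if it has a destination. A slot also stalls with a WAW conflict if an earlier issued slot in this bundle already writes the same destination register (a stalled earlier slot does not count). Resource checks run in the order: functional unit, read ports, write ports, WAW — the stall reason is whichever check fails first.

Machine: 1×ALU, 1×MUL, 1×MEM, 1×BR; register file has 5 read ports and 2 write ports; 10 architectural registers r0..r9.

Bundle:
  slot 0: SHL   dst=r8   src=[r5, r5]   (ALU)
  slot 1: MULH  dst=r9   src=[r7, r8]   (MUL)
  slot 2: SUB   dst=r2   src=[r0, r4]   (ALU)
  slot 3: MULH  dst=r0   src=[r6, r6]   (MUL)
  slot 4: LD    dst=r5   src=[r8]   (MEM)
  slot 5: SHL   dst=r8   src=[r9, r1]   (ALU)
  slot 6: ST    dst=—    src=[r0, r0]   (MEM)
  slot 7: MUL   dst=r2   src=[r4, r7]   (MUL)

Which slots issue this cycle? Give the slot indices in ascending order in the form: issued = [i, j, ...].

issued = [0, 1, 6]

slot 0 (ALU): ISSUE — free A0,Mu1,Ld1,B1 rp4 wp1
slot 1 (MUL): ISSUE — free A0,Mu0,Ld1,B1 rp2 wp0
slot 2 (ALU): stall FU — free A0,Mu0,Ld1,B1 rp2 wp0
slot 3 (MUL): stall FU — free A0,Mu0,Ld1,B1 rp2 wp0
slot 4 (MEM): stall WR_PORT — free A0,Mu0,Ld1,B1 rp2 wp0
slot 5 (ALU): stall FU — free A0,Mu0,Ld1,B1 rp2 wp0
slot 6 (MEM): ISSUE — free A0,Mu0,Ld0,B1 rp1 wp0
slot 7 (MUL): stall FU — free A0,Mu0,Ld0,B1 rp1 wp0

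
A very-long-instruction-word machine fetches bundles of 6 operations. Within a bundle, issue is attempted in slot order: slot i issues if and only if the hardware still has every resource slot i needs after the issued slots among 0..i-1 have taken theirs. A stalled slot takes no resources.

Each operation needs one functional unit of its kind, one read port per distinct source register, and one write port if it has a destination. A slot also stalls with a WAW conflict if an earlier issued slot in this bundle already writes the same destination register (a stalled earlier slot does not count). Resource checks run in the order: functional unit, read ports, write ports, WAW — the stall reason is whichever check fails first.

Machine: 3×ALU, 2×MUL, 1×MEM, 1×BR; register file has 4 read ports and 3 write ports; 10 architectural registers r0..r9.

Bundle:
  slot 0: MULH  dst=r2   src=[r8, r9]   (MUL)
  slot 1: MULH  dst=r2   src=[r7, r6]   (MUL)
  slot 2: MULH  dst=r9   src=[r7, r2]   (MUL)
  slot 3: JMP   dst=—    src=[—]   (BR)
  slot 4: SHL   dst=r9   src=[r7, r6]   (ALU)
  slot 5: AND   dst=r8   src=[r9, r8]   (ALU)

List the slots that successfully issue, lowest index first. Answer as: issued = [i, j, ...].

[0] MUL needs rd=2 wr=1: ok; after: ALU=3 MUL=1 MEM=1 BR=1, R=2, W=2
[1] MUL needs rd=2 wr=1: WAW; after: ALU=3 MUL=1 MEM=1 BR=1, R=2, W=2
[2] MUL needs rd=2 wr=1: ok; after: ALU=3 MUL=0 MEM=1 BR=1, R=0, W=1
[3] BR needs rd=0 wr=0: ok; after: ALU=3 MUL=0 MEM=1 BR=0, R=0, W=1
[4] ALU needs rd=2 wr=1: RD_PORT; after: ALU=3 MUL=0 MEM=1 BR=0, R=0, W=1
[5] ALU needs rd=2 wr=1: RD_PORT; after: ALU=3 MUL=0 MEM=1 BR=0, R=0, W=1

issued = [0, 2, 3]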